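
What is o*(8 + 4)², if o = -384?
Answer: -55296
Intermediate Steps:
o*(8 + 4)² = -384*(8 + 4)² = -384*12² = -384*144 = -55296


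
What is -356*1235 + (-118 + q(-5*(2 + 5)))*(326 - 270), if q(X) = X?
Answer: -448228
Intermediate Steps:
-356*1235 + (-118 + q(-5*(2 + 5)))*(326 - 270) = -356*1235 + (-118 - 5*(2 + 5))*(326 - 270) = -439660 + (-118 - 5*7)*56 = -439660 + (-118 - 35)*56 = -439660 - 153*56 = -439660 - 8568 = -448228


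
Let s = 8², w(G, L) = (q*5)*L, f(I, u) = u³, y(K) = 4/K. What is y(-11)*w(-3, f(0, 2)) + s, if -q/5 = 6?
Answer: 5504/11 ≈ 500.36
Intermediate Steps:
q = -30 (q = -5*6 = -30)
w(G, L) = -150*L (w(G, L) = (-30*5)*L = -150*L)
s = 64
y(-11)*w(-3, f(0, 2)) + s = (4/(-11))*(-150*2³) + 64 = (4*(-1/11))*(-150*8) + 64 = -4/11*(-1200) + 64 = 4800/11 + 64 = 5504/11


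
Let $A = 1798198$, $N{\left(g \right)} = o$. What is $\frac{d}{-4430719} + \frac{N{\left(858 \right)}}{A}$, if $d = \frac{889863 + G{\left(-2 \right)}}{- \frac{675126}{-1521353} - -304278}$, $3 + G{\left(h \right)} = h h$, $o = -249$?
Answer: $- \frac{128286209014536660869}{922046679443615606415030} \approx -0.00013913$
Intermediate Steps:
$N{\left(g \right)} = -249$
$G{\left(h \right)} = -3 + h^{2}$ ($G{\left(h \right)} = -3 + h h = -3 + h^{2}$)
$d = \frac{338449316498}{115728730815}$ ($d = \frac{889863 - \left(3 - \left(-2\right)^{2}\right)}{- \frac{675126}{-1521353} - -304278} = \frac{889863 + \left(-3 + 4\right)}{\left(-675126\right) \left(- \frac{1}{1521353}\right) + 304278} = \frac{889863 + 1}{\frac{675126}{1521353} + 304278} = \frac{889864}{\frac{462914923260}{1521353}} = 889864 \cdot \frac{1521353}{462914923260} = \frac{338449316498}{115728730815} \approx 2.9245$)
$\frac{d}{-4430719} + \frac{N{\left(858 \right)}}{A} = \frac{338449316498}{115728730815 \left(-4430719\right)} - \frac{249}{1798198} = \frac{338449316498}{115728730815} \left(- \frac{1}{4430719}\right) - \frac{249}{1798198} = - \frac{338449316498}{512761486467905985} - \frac{249}{1798198} = - \frac{128286209014536660869}{922046679443615606415030}$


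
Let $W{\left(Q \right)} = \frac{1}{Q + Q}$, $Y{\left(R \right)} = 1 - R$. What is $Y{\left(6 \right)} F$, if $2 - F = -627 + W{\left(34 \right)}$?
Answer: $- \frac{213855}{68} \approx -3144.9$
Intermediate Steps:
$W{\left(Q \right)} = \frac{1}{2 Q}$
$F = \frac{42771}{68}$ ($F = 2 - \left(-627 + \frac{1}{2 \cdot 34}\right) = 2 - \left(-627 + \frac{1}{2} \cdot \frac{1}{34}\right) = 2 - \left(-627 + \frac{1}{68}\right) = 2 - - \frac{42635}{68} = 2 + \frac{42635}{68} = \frac{42771}{68} \approx 628.99$)
$Y{\left(6 \right)} F = \left(1 - 6\right) \frac{42771}{68} = \left(-5\right) \frac{42771}{68} = - \frac{213855}{68}$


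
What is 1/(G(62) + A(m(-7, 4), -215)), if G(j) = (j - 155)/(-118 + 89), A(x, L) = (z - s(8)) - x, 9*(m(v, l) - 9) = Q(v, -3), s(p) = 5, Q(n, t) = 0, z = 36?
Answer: 29/731 ≈ 0.039672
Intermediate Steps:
m(v, l) = 9 (m(v, l) = 9 + (⅑)*0 = 9 + 0 = 9)
A(x, L) = 31 - x (A(x, L) = (36 - 1*5) - x = (36 - 5) - x = 31 - x)
G(j) = 155/29 - j/29 (G(j) = (-155 + j)/(-29) = (-155 + j)*(-1/29) = 155/29 - j/29)
1/(G(62) + A(m(-7, 4), -215)) = 1/((155/29 - 1/29*62) + (31 - 1*9)) = 1/((155/29 - 62/29) + (31 - 9)) = 1/(93/29 + 22) = 1/(731/29) = 29/731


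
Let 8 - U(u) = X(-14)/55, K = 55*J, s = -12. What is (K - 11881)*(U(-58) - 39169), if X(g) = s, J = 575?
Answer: -42525476192/55 ≈ -7.7319e+8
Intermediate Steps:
X(g) = -12
K = 31625 (K = 55*575 = 31625)
U(u) = 452/55 (U(u) = 8 - (-12)/55 = 8 - 1*(-12/55) = 8 + 12/55 = 452/55)
(K - 11881)*(U(-58) - 39169) = (31625 - 11881)*(452/55 - 39169) = 19744*(-2153843/55) = -42525476192/55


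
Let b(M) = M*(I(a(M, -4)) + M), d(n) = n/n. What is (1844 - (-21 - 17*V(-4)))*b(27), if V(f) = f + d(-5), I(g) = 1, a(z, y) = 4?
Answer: 1371384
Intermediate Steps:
d(n) = 1
V(f) = 1 + f (V(f) = f + 1 = 1 + f)
b(M) = M*(1 + M)
(1844 - (-21 - 17*V(-4)))*b(27) = (1844 - (-21 - 17*(1 - 4)))*(27*(1 + 27)) = (1844 - (-21 - 17*(-3)))*(27*28) = (1844 - (-21 + 51))*756 = (1844 - 1*30)*756 = (1844 - 30)*756 = 1814*756 = 1371384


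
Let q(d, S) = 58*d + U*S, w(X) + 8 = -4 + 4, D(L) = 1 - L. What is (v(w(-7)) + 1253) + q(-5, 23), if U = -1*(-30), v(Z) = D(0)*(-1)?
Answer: 1652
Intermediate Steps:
w(X) = -8 (w(X) = -8 + (-4 + 4) = -8 + 0 = -8)
v(Z) = -1 (v(Z) = (1 - 1*0)*(-1) = (1 + 0)*(-1) = 1*(-1) = -1)
U = 30
q(d, S) = 30*S + 58*d (q(d, S) = 58*d + 30*S = 30*S + 58*d)
(v(w(-7)) + 1253) + q(-5, 23) = (-1 + 1253) + (30*23 + 58*(-5)) = 1252 + (690 - 290) = 1252 + 400 = 1652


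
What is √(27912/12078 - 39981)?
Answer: I*√162000404313/2013 ≈ 199.95*I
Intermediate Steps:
√(27912/12078 - 39981) = √(27912*(1/12078) - 39981) = √(4652/2013 - 39981) = √(-80477101/2013) = I*√162000404313/2013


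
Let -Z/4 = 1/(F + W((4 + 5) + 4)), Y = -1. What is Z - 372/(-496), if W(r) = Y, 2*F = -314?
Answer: 245/316 ≈ 0.77532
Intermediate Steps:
F = -157 (F = (½)*(-314) = -157)
W(r) = -1
Z = 2/79 (Z = -4/(-157 - 1) = -4/(-158) = -4*(-1/158) = 2/79 ≈ 0.025316)
Z - 372/(-496) = 2/79 - 372/(-496) = 2/79 - 372*(-1/496) = 2/79 + ¾ = 245/316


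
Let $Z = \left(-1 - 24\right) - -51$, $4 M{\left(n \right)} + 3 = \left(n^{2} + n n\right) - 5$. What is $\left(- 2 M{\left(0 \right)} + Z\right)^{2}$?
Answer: $900$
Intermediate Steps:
$M{\left(n \right)} = -2 + \frac{n^{2}}{2}$ ($M{\left(n \right)} = - \frac{3}{4} + \frac{\left(n^{2} + n n\right) - 5}{4} = - \frac{3}{4} + \frac{\left(n^{2} + n^{2}\right) - 5}{4} = - \frac{3}{4} + \frac{2 n^{2} - 5}{4} = - \frac{3}{4} + \frac{-5 + 2 n^{2}}{4} = - \frac{3}{4} + \left(- \frac{5}{4} + \frac{n^{2}}{2}\right) = -2 + \frac{n^{2}}{2}$)
$Z = 26$ ($Z = -25 + 51 = 26$)
$\left(- 2 M{\left(0 \right)} + Z\right)^{2} = \left(- 2 \left(-2 + \frac{0^{2}}{2}\right) + 26\right)^{2} = \left(- 2 \left(-2 + \frac{1}{2} \cdot 0\right) + 26\right)^{2} = \left(- 2 \left(-2 + 0\right) + 26\right)^{2} = \left(\left(-2\right) \left(-2\right) + 26\right)^{2} = \left(4 + 26\right)^{2} = 30^{2} = 900$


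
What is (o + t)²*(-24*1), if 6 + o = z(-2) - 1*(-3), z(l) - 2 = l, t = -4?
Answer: -1176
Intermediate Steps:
z(l) = 2 + l
o = -3 (o = -6 + ((2 - 2) - 1*(-3)) = -6 + (0 + 3) = -6 + 3 = -3)
(o + t)²*(-24*1) = (-3 - 4)²*(-24*1) = (-7)²*(-24) = 49*(-24) = -1176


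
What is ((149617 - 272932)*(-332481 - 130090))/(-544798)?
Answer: -57041942865/544798 ≈ -1.0470e+5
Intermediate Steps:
((149617 - 272932)*(-332481 - 130090))/(-544798) = -123315*(-462571)*(-1/544798) = 57041942865*(-1/544798) = -57041942865/544798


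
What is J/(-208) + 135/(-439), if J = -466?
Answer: 88247/45656 ≈ 1.9329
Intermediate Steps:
J/(-208) + 135/(-439) = -466/(-208) + 135/(-439) = -466*(-1/208) + 135*(-1/439) = 233/104 - 135/439 = 88247/45656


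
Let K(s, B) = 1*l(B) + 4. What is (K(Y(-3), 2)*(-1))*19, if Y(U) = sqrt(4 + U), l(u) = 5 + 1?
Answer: -190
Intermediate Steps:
l(u) = 6
K(s, B) = 10 (K(s, B) = 1*6 + 4 = 6 + 4 = 10)
(K(Y(-3), 2)*(-1))*19 = (10*(-1))*19 = -10*19 = -190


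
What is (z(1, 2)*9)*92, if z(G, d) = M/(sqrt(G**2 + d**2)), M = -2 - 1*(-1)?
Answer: -828*sqrt(5)/5 ≈ -370.29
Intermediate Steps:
M = -1 (M = -2 + 1 = -1)
z(G, d) = -1/sqrt(G**2 + d**2) (z(G, d) = -1/(sqrt(G**2 + d**2)) = -1/sqrt(G**2 + d**2))
(z(1, 2)*9)*92 = (-1/sqrt(1**2 + 2**2)*9)*92 = (-1/sqrt(1 + 4)*9)*92 = (-1/sqrt(5)*9)*92 = (-sqrt(5)/5*9)*92 = -9*sqrt(5)/5*92 = -828*sqrt(5)/5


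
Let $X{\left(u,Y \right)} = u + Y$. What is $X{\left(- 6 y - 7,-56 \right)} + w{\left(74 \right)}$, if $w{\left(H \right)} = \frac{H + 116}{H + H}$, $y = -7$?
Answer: $- \frac{1459}{74} \approx -19.716$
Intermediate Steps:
$w{\left(H \right)} = \frac{116 + H}{2 H}$
$X{\left(u,Y \right)} = Y + u$
$X{\left(- 6 y - 7,-56 \right)} + w{\left(74 \right)} = \left(-56 - -35\right) + \frac{116 + 74}{2 \cdot 74} = \left(-56 + \left(42 - 7\right)\right) + \frac{1}{2} \cdot \frac{1}{74} \cdot 190 = \left(-56 + 35\right) + \frac{95}{74} = -21 + \frac{95}{74} = - \frac{1459}{74}$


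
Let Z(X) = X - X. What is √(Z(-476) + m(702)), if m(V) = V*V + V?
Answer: 3*√54834 ≈ 702.50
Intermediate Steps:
Z(X) = 0
m(V) = V + V² (m(V) = V² + V = V + V²)
√(Z(-476) + m(702)) = √(0 + 702*(1 + 702)) = √(0 + 702*703) = √(0 + 493506) = √493506 = 3*√54834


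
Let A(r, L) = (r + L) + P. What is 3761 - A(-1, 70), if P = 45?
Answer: 3647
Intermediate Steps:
A(r, L) = 45 + L + r (A(r, L) = (r + L) + 45 = (L + r) + 45 = 45 + L + r)
3761 - A(-1, 70) = 3761 - (45 + 70 - 1) = 3761 - 1*114 = 3761 - 114 = 3647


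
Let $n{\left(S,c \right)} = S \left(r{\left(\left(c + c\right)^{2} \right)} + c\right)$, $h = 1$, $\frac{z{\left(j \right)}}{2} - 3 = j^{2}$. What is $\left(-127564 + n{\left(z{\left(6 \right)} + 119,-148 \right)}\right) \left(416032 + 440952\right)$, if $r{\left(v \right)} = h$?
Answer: $-134137706632$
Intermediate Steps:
$z{\left(j \right)} = 6 + 2 j^{2}$
$r{\left(v \right)} = 1$
$n{\left(S,c \right)} = S \left(1 + c\right)$
$\left(-127564 + n{\left(z{\left(6 \right)} + 119,-148 \right)}\right) \left(416032 + 440952\right) = \left(-127564 + \left(\left(6 + 2 \cdot 6^{2}\right) + 119\right) \left(1 - 148\right)\right) \left(416032 + 440952\right) = \left(-127564 + \left(\left(6 + 2 \cdot 36\right) + 119\right) \left(-147\right)\right) 856984 = \left(-127564 + \left(\left(6 + 72\right) + 119\right) \left(-147\right)\right) 856984 = \left(-127564 + \left(78 + 119\right) \left(-147\right)\right) 856984 = \left(-127564 + 197 \left(-147\right)\right) 856984 = \left(-127564 - 28959\right) 856984 = \left(-156523\right) 856984 = -134137706632$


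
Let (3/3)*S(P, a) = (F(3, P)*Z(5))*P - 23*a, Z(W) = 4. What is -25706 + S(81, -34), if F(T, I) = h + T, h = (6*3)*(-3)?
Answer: -41448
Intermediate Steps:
h = -54 (h = 18*(-3) = -54)
F(T, I) = -54 + T
S(P, a) = -204*P - 23*a (S(P, a) = ((-54 + 3)*4)*P - 23*a = (-51*4)*P - 23*a = -204*P - 23*a)
-25706 + S(81, -34) = -25706 + (-204*81 - 23*(-34)) = -25706 + (-16524 + 782) = -25706 - 15742 = -41448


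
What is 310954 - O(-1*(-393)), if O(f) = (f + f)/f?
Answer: 310952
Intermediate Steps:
O(f) = 2 (O(f) = (2*f)/f = 2)
310954 - O(-1*(-393)) = 310954 - 1*2 = 310954 - 2 = 310952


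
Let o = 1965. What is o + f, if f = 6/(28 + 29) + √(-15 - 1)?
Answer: 37337/19 + 4*I ≈ 1965.1 + 4.0*I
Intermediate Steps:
f = 2/19 + 4*I (f = 6/57 + √(-16) = 6*(1/57) + 4*I = 2/19 + 4*I ≈ 0.10526 + 4.0*I)
o + f = 1965 + (2/19 + 4*I) = 37337/19 + 4*I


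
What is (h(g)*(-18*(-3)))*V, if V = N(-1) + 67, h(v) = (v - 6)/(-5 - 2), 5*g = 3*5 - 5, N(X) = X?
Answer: 14256/7 ≈ 2036.6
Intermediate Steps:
g = 2 (g = (3*5 - 5)/5 = (15 - 5)/5 = (⅕)*10 = 2)
h(v) = 6/7 - v/7 (h(v) = (-6 + v)/(-7) = (-6 + v)*(-⅐) = 6/7 - v/7)
V = 66 (V = -1 + 67 = 66)
(h(g)*(-18*(-3)))*V = ((6/7 - ⅐*2)*(-18*(-3)))*66 = ((6/7 - 2/7)*54)*66 = ((4/7)*54)*66 = (216/7)*66 = 14256/7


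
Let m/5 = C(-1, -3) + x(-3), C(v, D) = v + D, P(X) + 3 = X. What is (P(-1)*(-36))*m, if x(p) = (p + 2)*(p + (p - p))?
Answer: -720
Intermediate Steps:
P(X) = -3 + X
C(v, D) = D + v
x(p) = p*(2 + p) (x(p) = (2 + p)*(p + 0) = (2 + p)*p = p*(2 + p))
m = -5 (m = 5*((-3 - 1) - 3*(2 - 3)) = 5*(-4 - 3*(-1)) = 5*(-4 + 3) = 5*(-1) = -5)
(P(-1)*(-36))*m = ((-3 - 1)*(-36))*(-5) = -4*(-36)*(-5) = 144*(-5) = -720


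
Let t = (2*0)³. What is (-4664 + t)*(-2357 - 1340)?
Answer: 17242808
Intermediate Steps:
t = 0 (t = 0³ = 0)
(-4664 + t)*(-2357 - 1340) = (-4664 + 0)*(-2357 - 1340) = -4664*(-3697) = 17242808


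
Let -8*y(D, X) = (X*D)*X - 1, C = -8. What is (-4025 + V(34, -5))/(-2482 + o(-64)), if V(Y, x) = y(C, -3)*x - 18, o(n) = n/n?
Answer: 10903/6616 ≈ 1.6480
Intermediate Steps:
y(D, X) = ⅛ - D*X²/8 (y(D, X) = -((X*D)*X - 1)/8 = -((D*X)*X - 1)/8 = -(D*X² - 1)/8 = -(-1 + D*X²)/8 = ⅛ - D*X²/8)
o(n) = 1
V(Y, x) = -18 + 73*x/8 (V(Y, x) = (⅛ - ⅛*(-8)*(-3)²)*x - 18 = (⅛ - ⅛*(-8)*9)*x - 18 = (⅛ + 9)*x - 18 = 73*x/8 - 18 = -18 + 73*x/8)
(-4025 + V(34, -5))/(-2482 + o(-64)) = (-4025 + (-18 + (73/8)*(-5)))/(-2482 + 1) = (-4025 + (-18 - 365/8))/(-2481) = (-4025 - 509/8)*(-1/2481) = -32709/8*(-1/2481) = 10903/6616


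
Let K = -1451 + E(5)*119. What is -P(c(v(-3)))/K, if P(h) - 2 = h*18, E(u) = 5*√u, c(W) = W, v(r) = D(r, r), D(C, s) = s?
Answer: -18863/83819 - 7735*√5/83819 ≈ -0.43139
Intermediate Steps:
v(r) = r
P(h) = 2 + 18*h (P(h) = 2 + h*18 = 2 + 18*h)
K = -1451 + 595*√5 (K = -1451 + (5*√5)*119 = -1451 + 595*√5 ≈ -120.54)
-P(c(v(-3)))/K = -(2 + 18*(-3))/(-1451 + 595*√5) = -(2 - 54)/(-1451 + 595*√5) = -(-52)/(-1451 + 595*√5) = 52/(-1451 + 595*√5)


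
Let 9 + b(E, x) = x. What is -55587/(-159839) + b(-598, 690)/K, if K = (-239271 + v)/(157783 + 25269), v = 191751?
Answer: -1660219535119/632962440 ≈ -2622.9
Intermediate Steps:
b(E, x) = -9 + x
K = -11880/45763 (K = (-239271 + 191751)/(157783 + 25269) = -47520/183052 = -47520*1/183052 = -11880/45763 ≈ -0.25960)
-55587/(-159839) + b(-598, 690)/K = -55587/(-159839) + (-9 + 690)/(-11880/45763) = -55587*(-1/159839) + 681*(-45763/11880) = 55587/159839 - 10388201/3960 = -1660219535119/632962440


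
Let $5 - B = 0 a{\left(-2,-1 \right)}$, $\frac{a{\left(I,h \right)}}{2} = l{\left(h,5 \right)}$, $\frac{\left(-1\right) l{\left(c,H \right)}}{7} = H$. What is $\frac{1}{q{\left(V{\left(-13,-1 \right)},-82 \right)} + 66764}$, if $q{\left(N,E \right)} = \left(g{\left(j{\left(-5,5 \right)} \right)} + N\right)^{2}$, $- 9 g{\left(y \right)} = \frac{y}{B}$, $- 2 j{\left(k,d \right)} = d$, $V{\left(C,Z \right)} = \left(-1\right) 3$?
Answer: $\frac{324}{21634345} \approx 1.4976 \cdot 10^{-5}$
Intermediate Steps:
$l{\left(c,H \right)} = - 7 H$
$a{\left(I,h \right)} = -70$ ($a{\left(I,h \right)} = 2 \left(\left(-7\right) 5\right) = 2 \left(-35\right) = -70$)
$V{\left(C,Z \right)} = -3$
$j{\left(k,d \right)} = - \frac{d}{2}$
$B = 5$ ($B = 5 - 0 \left(-70\right) = 5 - 0 = 5 + 0 = 5$)
$g{\left(y \right)} = - \frac{y}{45}$ ($g{\left(y \right)} = - \frac{y \frac{1}{5}}{9} = - \frac{\frac{1}{5} y}{9} = - \frac{y}{45}$)
$q{\left(N,E \right)} = \left(\frac{1}{18} + N\right)^{2}$ ($q{\left(N,E \right)} = \left(- \frac{\left(- \frac{1}{2}\right) 5}{45} + N\right)^{2} = \left(\left(- \frac{1}{45}\right) \left(- \frac{5}{2}\right) + N\right)^{2} = \left(\frac{1}{18} + N\right)^{2}$)
$\frac{1}{q{\left(V{\left(-13,-1 \right)},-82 \right)} + 66764} = \frac{1}{\frac{\left(1 + 18 \left(-3\right)\right)^{2}}{324} + 66764} = \frac{1}{\frac{\left(1 - 54\right)^{2}}{324} + 66764} = \frac{1}{\frac{\left(-53\right)^{2}}{324} + 66764} = \frac{1}{\frac{1}{324} \cdot 2809 + 66764} = \frac{1}{\frac{2809}{324} + 66764} = \frac{1}{\frac{21634345}{324}} = \frac{324}{21634345}$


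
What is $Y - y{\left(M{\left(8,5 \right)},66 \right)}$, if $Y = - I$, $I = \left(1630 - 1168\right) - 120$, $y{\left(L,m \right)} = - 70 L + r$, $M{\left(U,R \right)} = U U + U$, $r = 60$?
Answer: $4638$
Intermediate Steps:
$M{\left(U,R \right)} = U + U^{2}$ ($M{\left(U,R \right)} = U^{2} + U = U + U^{2}$)
$y{\left(L,m \right)} = 60 - 70 L$ ($y{\left(L,m \right)} = - 70 L + 60 = 60 - 70 L$)
$I = 342$ ($I = 462 - 120 = 342$)
$Y = -342$ ($Y = \left(-1\right) 342 = -342$)
$Y - y{\left(M{\left(8,5 \right)},66 \right)} = -342 - \left(60 - 70 \cdot 8 \left(1 + 8\right)\right) = -342 - \left(60 - 70 \cdot 8 \cdot 9\right) = -342 - \left(60 - 5040\right) = -342 - -4980 = -342 + 4980 = 4638$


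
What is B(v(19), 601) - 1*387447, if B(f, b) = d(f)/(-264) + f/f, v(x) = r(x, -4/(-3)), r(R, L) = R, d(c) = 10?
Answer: -51142877/132 ≈ -3.8745e+5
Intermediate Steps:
v(x) = x
B(f, b) = 127/132 (B(f, b) = 10/(-264) + f/f = 10*(-1/264) + 1 = -5/132 + 1 = 127/132)
B(v(19), 601) - 1*387447 = 127/132 - 1*387447 = 127/132 - 387447 = -51142877/132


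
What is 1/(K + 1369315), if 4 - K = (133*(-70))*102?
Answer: 1/2318939 ≈ 4.3123e-7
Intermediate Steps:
K = 949624 (K = 4 - 133*(-70)*102 = 4 - (-9310)*102 = 4 - 1*(-949620) = 4 + 949620 = 949624)
1/(K + 1369315) = 1/(949624 + 1369315) = 1/2318939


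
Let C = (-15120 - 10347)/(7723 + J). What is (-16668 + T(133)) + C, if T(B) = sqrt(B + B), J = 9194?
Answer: -93999341/5639 + sqrt(266) ≈ -16653.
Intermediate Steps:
T(B) = sqrt(2)*sqrt(B) (T(B) = sqrt(2*B) = sqrt(2)*sqrt(B))
C = -8489/5639 (C = (-15120 - 10347)/(7723 + 9194) = -25467/16917 = -25467*1/16917 = -8489/5639 ≈ -1.5054)
(-16668 + T(133)) + C = (-16668 + sqrt(2)*sqrt(133)) - 8489/5639 = (-16668 + sqrt(266)) - 8489/5639 = -93999341/5639 + sqrt(266)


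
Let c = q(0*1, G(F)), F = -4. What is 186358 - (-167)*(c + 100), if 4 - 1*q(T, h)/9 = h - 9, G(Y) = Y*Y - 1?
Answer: 200052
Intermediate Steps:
G(Y) = -1 + Y² (G(Y) = Y² - 1 = -1 + Y²)
q(T, h) = 117 - 9*h (q(T, h) = 36 - 9*(h - 9) = 36 - 9*(-9 + h) = 36 + (81 - 9*h) = 117 - 9*h)
c = -18 (c = 117 - 9*(-1 + (-4)²) = 117 - 9*(-1 + 16) = 117 - 9*15 = 117 - 135 = -18)
186358 - (-167)*(c + 100) = 186358 - (-167)*(-18 + 100) = 186358 - (-167)*82 = 186358 - 1*(-13694) = 186358 + 13694 = 200052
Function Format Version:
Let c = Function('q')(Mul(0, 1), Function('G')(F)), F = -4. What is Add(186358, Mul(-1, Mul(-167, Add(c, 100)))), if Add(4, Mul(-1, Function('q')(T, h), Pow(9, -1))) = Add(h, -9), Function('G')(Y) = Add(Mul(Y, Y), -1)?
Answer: 200052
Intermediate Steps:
Function('G')(Y) = Add(-1, Pow(Y, 2)) (Function('G')(Y) = Add(Pow(Y, 2), -1) = Add(-1, Pow(Y, 2)))
Function('q')(T, h) = Add(117, Mul(-9, h)) (Function('q')(T, h) = Add(36, Mul(-9, Add(h, -9))) = Add(36, Mul(-9, Add(-9, h))) = Add(36, Add(81, Mul(-9, h))) = Add(117, Mul(-9, h)))
c = -18 (c = Add(117, Mul(-9, Add(-1, Pow(-4, 2)))) = Add(117, Mul(-9, Add(-1, 16))) = Add(117, Mul(-9, 15)) = Add(117, -135) = -18)
Add(186358, Mul(-1, Mul(-167, Add(c, 100)))) = Add(186358, Mul(-1, Mul(-167, Add(-18, 100)))) = Add(186358, Mul(-1, Mul(-167, 82))) = Add(186358, Mul(-1, -13694)) = Add(186358, 13694) = 200052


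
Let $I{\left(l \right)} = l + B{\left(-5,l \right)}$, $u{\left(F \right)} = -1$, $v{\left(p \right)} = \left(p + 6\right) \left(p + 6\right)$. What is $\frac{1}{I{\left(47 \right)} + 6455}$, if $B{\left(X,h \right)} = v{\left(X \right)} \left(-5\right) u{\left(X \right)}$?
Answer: $\frac{1}{6507} \approx 0.00015368$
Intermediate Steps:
$v{\left(p \right)} = \left(6 + p\right)^{2}$ ($v{\left(p \right)} = \left(6 + p\right) \left(6 + p\right) = \left(6 + p\right)^{2}$)
$B{\left(X,h \right)} = 5 \left(6 + X\right)^{2}$ ($B{\left(X,h \right)} = \left(6 + X\right)^{2} \left(-5\right) \left(-1\right) = - 5 \left(6 + X\right)^{2} \left(-1\right) = 5 \left(6 + X\right)^{2}$)
$I{\left(l \right)} = 5 + l$ ($I{\left(l \right)} = l + 5 \left(6 - 5\right)^{2} = l + 5 \cdot 1^{2} = l + 5 \cdot 1 = l + 5 = 5 + l$)
$\frac{1}{I{\left(47 \right)} + 6455} = \frac{1}{\left(5 + 47\right) + 6455} = \frac{1}{52 + 6455} = \frac{1}{6507}$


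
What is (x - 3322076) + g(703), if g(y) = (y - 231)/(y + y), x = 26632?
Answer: -2316696896/703 ≈ -3.2954e+6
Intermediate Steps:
g(y) = (-231 + y)/(2*y) (g(y) = (-231 + y)/((2*y)) = (-231 + y)*(1/(2*y)) = (-231 + y)/(2*y))
(x - 3322076) + g(703) = (26632 - 3322076) + (½)*(-231 + 703)/703 = -3295444 + (½)*(1/703)*472 = -3295444 + 236/703 = -2316696896/703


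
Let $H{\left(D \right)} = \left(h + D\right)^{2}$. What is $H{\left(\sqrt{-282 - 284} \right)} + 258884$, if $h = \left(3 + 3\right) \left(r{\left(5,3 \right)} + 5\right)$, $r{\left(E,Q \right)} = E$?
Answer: $261918 + 120 i \sqrt{566} \approx 2.6192 \cdot 10^{5} + 2854.9 i$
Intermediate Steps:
$h = 60$ ($h = \left(3 + 3\right) \left(5 + 5\right) = 6 \cdot 10 = 60$)
$H{\left(D \right)} = \left(60 + D\right)^{2}$
$H{\left(\sqrt{-282 - 284} \right)} + 258884 = \left(60 + \sqrt{-282 - 284}\right)^{2} + 258884 = \left(60 + \sqrt{-566}\right)^{2} + 258884 = \left(60 + i \sqrt{566}\right)^{2} + 258884 = 258884 + \left(60 + i \sqrt{566}\right)^{2}$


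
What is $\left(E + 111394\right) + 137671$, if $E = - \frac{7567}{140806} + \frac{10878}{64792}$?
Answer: $\frac{3528333119111}{14166308} \approx 2.4907 \cdot 10^{5}$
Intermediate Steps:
$E = \frac{1617091}{14166308}$ ($E = \left(-7567\right) \frac{1}{140806} + 10878 \cdot \frac{1}{64792} = - \frac{329}{6122} + \frac{777}{4628} = \frac{1617091}{14166308} \approx 0.11415$)
$\left(E + 111394\right) + 137671 = \left(\frac{1617091}{14166308} + 111394\right) + 137671 = \frac{1578043330443}{14166308} + 137671 = \frac{3528333119111}{14166308}$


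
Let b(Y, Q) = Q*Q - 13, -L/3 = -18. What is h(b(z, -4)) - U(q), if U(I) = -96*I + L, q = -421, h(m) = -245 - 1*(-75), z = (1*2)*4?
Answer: -40640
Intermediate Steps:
L = 54 (L = -3*(-18) = 54)
z = 8 (z = 2*4 = 8)
b(Y, Q) = -13 + Q² (b(Y, Q) = Q² - 13 = -13 + Q²)
h(m) = -170 (h(m) = -245 + 75 = -170)
U(I) = 54 - 96*I (U(I) = -96*I + 54 = 54 - 96*I)
h(b(z, -4)) - U(q) = -170 - (54 - 96*(-421)) = -170 - (54 + 40416) = -170 - 1*40470 = -170 - 40470 = -40640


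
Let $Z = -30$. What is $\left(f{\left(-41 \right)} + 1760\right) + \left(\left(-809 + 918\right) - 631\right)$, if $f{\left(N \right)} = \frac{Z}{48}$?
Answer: $\frac{9899}{8} \approx 1237.4$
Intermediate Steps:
$f{\left(N \right)} = - \frac{5}{8}$ ($f{\left(N \right)} = - \frac{30}{48} = \left(-30\right) \frac{1}{48} = - \frac{5}{8}$)
$\left(f{\left(-41 \right)} + 1760\right) + \left(\left(-809 + 918\right) - 631\right) = \left(- \frac{5}{8} + 1760\right) + \left(\left(-809 + 918\right) - 631\right) = \frac{14075}{8} + \left(109 - 631\right) = \frac{14075}{8} - 522 = \frac{9899}{8}$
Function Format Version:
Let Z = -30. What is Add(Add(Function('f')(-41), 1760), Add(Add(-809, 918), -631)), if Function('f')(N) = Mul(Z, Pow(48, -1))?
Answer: Rational(9899, 8) ≈ 1237.4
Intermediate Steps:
Function('f')(N) = Rational(-5, 8) (Function('f')(N) = Mul(-30, Pow(48, -1)) = Mul(-30, Rational(1, 48)) = Rational(-5, 8))
Add(Add(Function('f')(-41), 1760), Add(Add(-809, 918), -631)) = Add(Add(Rational(-5, 8), 1760), Add(Add(-809, 918), -631)) = Add(Rational(14075, 8), Add(109, -631)) = Add(Rational(14075, 8), -522) = Rational(9899, 8)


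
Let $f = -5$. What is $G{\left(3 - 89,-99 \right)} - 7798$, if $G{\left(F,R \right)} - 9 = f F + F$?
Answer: $-7445$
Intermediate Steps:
$G{\left(F,R \right)} = 9 - 4 F$ ($G{\left(F,R \right)} = 9 + \left(- 5 F + F\right) = 9 - 4 F$)
$G{\left(3 - 89,-99 \right)} - 7798 = \left(9 - 4 \left(3 - 89\right)\right) - 7798 = \left(9 - -344\right) - 7798 = \left(9 + 344\right) - 7798 = 353 - 7798 = -7445$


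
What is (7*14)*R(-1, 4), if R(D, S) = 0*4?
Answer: 0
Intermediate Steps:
R(D, S) = 0
(7*14)*R(-1, 4) = (7*14)*0 = 98*0 = 0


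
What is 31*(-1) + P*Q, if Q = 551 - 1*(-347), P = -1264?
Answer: -1135103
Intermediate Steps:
Q = 898 (Q = 551 + 347 = 898)
31*(-1) + P*Q = 31*(-1) - 1264*898 = -31 - 1135072 = -1135103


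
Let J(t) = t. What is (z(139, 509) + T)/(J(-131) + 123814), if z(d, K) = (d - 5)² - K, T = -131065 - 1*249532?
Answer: -363150/123683 ≈ -2.9361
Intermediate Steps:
T = -380597 (T = -131065 - 249532 = -380597)
z(d, K) = (-5 + d)² - K
(z(139, 509) + T)/(J(-131) + 123814) = (((-5 + 139)² - 1*509) - 380597)/(-131 + 123814) = ((134² - 509) - 380597)/123683 = ((17956 - 509) - 380597)*(1/123683) = (17447 - 380597)*(1/123683) = -363150*1/123683 = -363150/123683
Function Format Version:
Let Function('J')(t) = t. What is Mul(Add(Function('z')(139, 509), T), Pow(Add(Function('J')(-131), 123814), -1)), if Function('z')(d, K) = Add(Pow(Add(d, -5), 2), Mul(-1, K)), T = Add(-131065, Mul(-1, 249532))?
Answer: Rational(-363150, 123683) ≈ -2.9361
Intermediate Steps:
T = -380597 (T = Add(-131065, -249532) = -380597)
Function('z')(d, K) = Add(Pow(Add(-5, d), 2), Mul(-1, K))
Mul(Add(Function('z')(139, 509), T), Pow(Add(Function('J')(-131), 123814), -1)) = Mul(Add(Add(Pow(Add(-5, 139), 2), Mul(-1, 509)), -380597), Pow(Add(-131, 123814), -1)) = Mul(Add(Add(Pow(134, 2), -509), -380597), Pow(123683, -1)) = Mul(Add(Add(17956, -509), -380597), Rational(1, 123683)) = Mul(Add(17447, -380597), Rational(1, 123683)) = Mul(-363150, Rational(1, 123683)) = Rational(-363150, 123683)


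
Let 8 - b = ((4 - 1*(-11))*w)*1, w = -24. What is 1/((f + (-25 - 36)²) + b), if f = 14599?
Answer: 1/18688 ≈ 5.3510e-5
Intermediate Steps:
b = 368 (b = 8 - (4 - 1*(-11))*(-24) = 8 - (4 + 11)*(-24) = 8 - 15*(-24) = 8 - (-360) = 8 - 1*(-360) = 8 + 360 = 368)
1/((f + (-25 - 36)²) + b) = 1/((14599 + (-25 - 36)²) + 368) = 1/((14599 + (-61)²) + 368) = 1/((14599 + 3721) + 368) = 1/(18320 + 368) = 1/18688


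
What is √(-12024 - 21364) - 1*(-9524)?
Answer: 9524 + 2*I*√8347 ≈ 9524.0 + 182.72*I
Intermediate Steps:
√(-12024 - 21364) - 1*(-9524) = √(-33388) + 9524 = 2*I*√8347 + 9524 = 9524 + 2*I*√8347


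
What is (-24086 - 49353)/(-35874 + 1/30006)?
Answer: 2203610634/1076435243 ≈ 2.0471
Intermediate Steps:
(-24086 - 49353)/(-35874 + 1/30006) = -73439/(-35874 + 1/30006) = -73439/(-1076435243/30006) = -73439*(-30006/1076435243) = 2203610634/1076435243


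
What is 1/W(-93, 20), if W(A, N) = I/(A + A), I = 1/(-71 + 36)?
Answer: 6510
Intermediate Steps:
I = -1/35 (I = 1/(-35) = -1/35 ≈ -0.028571)
W(A, N) = -1/(70*A) (W(A, N) = -1/(35*(A + A)) = -1/(2*A)/35 = -1/(70*A))
1/W(-93, 20) = 1/(-1/70/(-93)) = 1/(-1/70*(-1/93)) = 1/(1/6510) = 6510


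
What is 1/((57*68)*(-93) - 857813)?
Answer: -1/1218281 ≈ -8.2083e-7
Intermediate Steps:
1/((57*68)*(-93) - 857813) = 1/(3876*(-93) - 857813) = 1/(-360468 - 857813) = 1/(-1218281) = -1/1218281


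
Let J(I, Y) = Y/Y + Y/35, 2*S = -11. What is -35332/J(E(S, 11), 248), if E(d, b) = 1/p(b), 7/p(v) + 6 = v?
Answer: -1236620/283 ≈ -4369.7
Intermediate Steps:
S = -11/2 (S = (½)*(-11) = -11/2 ≈ -5.5000)
p(v) = 7/(-6 + v)
E(d, b) = -6/7 + b/7 (E(d, b) = 1/(7/(-6 + b)) = -6/7 + b/7)
J(I, Y) = 1 + Y/35 (J(I, Y) = 1 + Y*(1/35) = 1 + Y/35)
-35332/J(E(S, 11), 248) = -35332/(1 + (1/35)*248) = -35332/(1 + 248/35) = -35332/283/35 = -35332*35/283 = -1236620/283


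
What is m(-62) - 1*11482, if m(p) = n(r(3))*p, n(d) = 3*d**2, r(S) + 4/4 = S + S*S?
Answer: -33988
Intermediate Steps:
r(S) = -1 + S + S**2 (r(S) = -1 + (S + S*S) = -1 + (S + S**2) = -1 + S + S**2)
m(p) = 363*p (m(p) = (3*(-1 + 3 + 3**2)**2)*p = (3*(-1 + 3 + 9)**2)*p = (3*11**2)*p = (3*121)*p = 363*p)
m(-62) - 1*11482 = 363*(-62) - 1*11482 = -22506 - 11482 = -33988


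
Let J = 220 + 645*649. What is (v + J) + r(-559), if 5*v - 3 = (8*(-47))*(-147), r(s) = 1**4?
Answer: 429881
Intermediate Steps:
r(s) = 1
v = 11055 (v = 3/5 + ((8*(-47))*(-147))/5 = 3/5 + (-376*(-147))/5 = 3/5 + (1/5)*55272 = 3/5 + 55272/5 = 11055)
J = 418825 (J = 220 + 418605 = 418825)
(v + J) + r(-559) = (11055 + 418825) + 1 = 429880 + 1 = 429881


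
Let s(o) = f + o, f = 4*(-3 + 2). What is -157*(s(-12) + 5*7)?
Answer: -2983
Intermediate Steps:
f = -4 (f = 4*(-1) = -4)
s(o) = -4 + o
-157*(s(-12) + 5*7) = -157*((-4 - 12) + 5*7) = -157*(-16 + 35) = -157*19 = -2983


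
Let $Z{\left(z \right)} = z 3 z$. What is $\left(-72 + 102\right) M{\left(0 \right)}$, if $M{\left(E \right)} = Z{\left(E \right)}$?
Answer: $0$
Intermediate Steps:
$Z{\left(z \right)} = 3 z^{2}$ ($Z{\left(z \right)} = 3 z z = 3 z^{2}$)
$M{\left(E \right)} = 3 E^{2}$
$\left(-72 + 102\right) M{\left(0 \right)} = \left(-72 + 102\right) 3 \cdot 0^{2} = 30 \cdot 3 \cdot 0 = 30 \cdot 0 = 0$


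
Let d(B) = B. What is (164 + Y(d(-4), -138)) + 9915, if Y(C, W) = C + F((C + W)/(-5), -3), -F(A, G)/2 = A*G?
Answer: 51227/5 ≈ 10245.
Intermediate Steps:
F(A, G) = -2*A*G
Y(C, W) = -6*W/5 - C/5 (Y(C, W) = C - 2*(C + W)/(-5)*(-3) = C - 2*(C + W)*(-⅕)*(-3) = C - 2*(-C/5 - W/5)*(-3) = C + (-6*C/5 - 6*W/5) = -6*W/5 - C/5)
(164 + Y(d(-4), -138)) + 9915 = (164 + (-6/5*(-138) - ⅕*(-4))) + 9915 = (164 + (828/5 + ⅘)) + 9915 = (164 + 832/5) + 9915 = 1652/5 + 9915 = 51227/5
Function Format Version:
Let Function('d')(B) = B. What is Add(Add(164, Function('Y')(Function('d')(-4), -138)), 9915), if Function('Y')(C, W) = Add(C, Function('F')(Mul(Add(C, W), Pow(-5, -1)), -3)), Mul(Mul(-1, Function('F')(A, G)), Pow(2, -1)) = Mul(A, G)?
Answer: Rational(51227, 5) ≈ 10245.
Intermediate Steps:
Function('F')(A, G) = Mul(-2, A, G) (Function('F')(A, G) = Mul(-2, Mul(A, G)) = Mul(-2, A, G))
Function('Y')(C, W) = Add(Mul(Rational(-6, 5), W), Mul(Rational(-1, 5), C)) (Function('Y')(C, W) = Add(C, Mul(-2, Mul(Add(C, W), Pow(-5, -1)), -3)) = Add(C, Mul(-2, Mul(Add(C, W), Rational(-1, 5)), -3)) = Add(C, Mul(-2, Add(Mul(Rational(-1, 5), C), Mul(Rational(-1, 5), W)), -3)) = Add(C, Add(Mul(Rational(-6, 5), C), Mul(Rational(-6, 5), W))) = Add(Mul(Rational(-6, 5), W), Mul(Rational(-1, 5), C)))
Add(Add(164, Function('Y')(Function('d')(-4), -138)), 9915) = Add(Add(164, Add(Mul(Rational(-6, 5), -138), Mul(Rational(-1, 5), -4))), 9915) = Add(Add(164, Add(Rational(828, 5), Rational(4, 5))), 9915) = Add(Add(164, Rational(832, 5)), 9915) = Add(Rational(1652, 5), 9915) = Rational(51227, 5)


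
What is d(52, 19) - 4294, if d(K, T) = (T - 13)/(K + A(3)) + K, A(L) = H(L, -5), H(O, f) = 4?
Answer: -118773/28 ≈ -4241.9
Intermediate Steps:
A(L) = 4
d(K, T) = K + (-13 + T)/(4 + K) (d(K, T) = (T - 13)/(K + 4) + K = (-13 + T)/(4 + K) + K = K + (-13 + T)/(4 + K))
d(52, 19) - 4294 = (-13 + 19 + 52**2 + 4*52)/(4 + 52) - 4294 = (-13 + 19 + 2704 + 208)/56 - 4294 = (1/56)*2918 - 4294 = 1459/28 - 4294 = -118773/28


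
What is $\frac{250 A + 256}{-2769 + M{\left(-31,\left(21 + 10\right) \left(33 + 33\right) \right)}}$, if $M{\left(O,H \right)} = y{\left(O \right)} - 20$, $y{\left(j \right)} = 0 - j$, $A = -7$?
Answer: $\frac{747}{1379} \approx 0.5417$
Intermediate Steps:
$y{\left(j \right)} = - j$
$M{\left(O,H \right)} = -20 - O$ ($M{\left(O,H \right)} = - O - 20 = -20 - O$)
$\frac{250 A + 256}{-2769 + M{\left(-31,\left(21 + 10\right) \left(33 + 33\right) \right)}} = \frac{250 \left(-7\right) + 256}{-2769 - -11} = \frac{-1750 + 256}{-2769 + \left(-20 + 31\right)} = - \frac{1494}{-2769 + 11} = - \frac{1494}{-2758} = \left(-1494\right) \left(- \frac{1}{2758}\right) = \frac{747}{1379}$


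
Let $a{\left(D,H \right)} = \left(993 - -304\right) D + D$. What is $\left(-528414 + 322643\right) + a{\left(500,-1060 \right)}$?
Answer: $443229$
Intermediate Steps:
$a{\left(D,H \right)} = 1298 D$ ($a{\left(D,H \right)} = \left(993 + 304\right) D + D = 1297 D + D = 1298 D$)
$\left(-528414 + 322643\right) + a{\left(500,-1060 \right)} = \left(-528414 + 322643\right) + 1298 \cdot 500 = -205771 + 649000 = 443229$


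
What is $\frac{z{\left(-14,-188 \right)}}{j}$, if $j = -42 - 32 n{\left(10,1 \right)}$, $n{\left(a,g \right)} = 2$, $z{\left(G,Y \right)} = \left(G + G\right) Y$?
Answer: $- \frac{2632}{53} \approx -49.66$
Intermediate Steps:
$z{\left(G,Y \right)} = 2 G Y$
$j = -106$ ($j = -42 - 64 = -106$)
$\frac{z{\left(-14,-188 \right)}}{j} = \frac{2 \left(-14\right) \left(-188\right)}{-106} = 5264 \left(- \frac{1}{106}\right) = - \frac{2632}{53}$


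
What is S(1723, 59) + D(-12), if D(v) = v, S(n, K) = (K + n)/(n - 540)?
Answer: -12414/1183 ≈ -10.494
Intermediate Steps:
S(n, K) = (K + n)/(-540 + n)
S(1723, 59) + D(-12) = (59 + 1723)/(-540 + 1723) - 12 = 1782/1183 - 12 = -12414/1183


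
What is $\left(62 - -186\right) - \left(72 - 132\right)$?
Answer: $308$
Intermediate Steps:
$\left(62 - -186\right) - \left(72 - 132\right) = \left(62 + 186\right) - -60 = 248 + 60 = 308$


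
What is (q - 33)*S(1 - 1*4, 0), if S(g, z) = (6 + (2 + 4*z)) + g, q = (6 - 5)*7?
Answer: -130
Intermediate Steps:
q = 7 (q = 1*7 = 7)
S(g, z) = 8 + g + 4*z (S(g, z) = (8 + 4*z) + g = 8 + g + 4*z)
(q - 33)*S(1 - 1*4, 0) = (7 - 33)*(8 + (1 - 1*4) + 4*0) = -26*(8 + (1 - 4) + 0) = -26*(8 - 3 + 0) = -26*5 = -130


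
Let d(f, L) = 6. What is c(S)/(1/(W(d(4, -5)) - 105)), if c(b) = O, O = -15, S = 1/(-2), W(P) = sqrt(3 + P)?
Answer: 1530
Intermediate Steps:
S = -1/2 ≈ -0.50000
c(b) = -15
c(S)/(1/(W(d(4, -5)) - 105)) = -15/1/(sqrt(3 + 6) - 105) = -15/1/(sqrt(9) - 105) = -15/1/(3 - 105) = -15/1/(-102) = -15/(-1/102) = -102*(-15) = 1530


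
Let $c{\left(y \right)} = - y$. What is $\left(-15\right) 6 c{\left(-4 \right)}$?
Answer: $-360$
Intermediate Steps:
$\left(-15\right) 6 c{\left(-4 \right)} = \left(-15\right) 6 \left(\left(-1\right) \left(-4\right)\right) = \left(-90\right) 4 = -360$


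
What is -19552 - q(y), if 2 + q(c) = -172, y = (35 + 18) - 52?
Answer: -19378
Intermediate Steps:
y = 1 (y = 53 - 52 = 1)
q(c) = -174 (q(c) = -2 - 172 = -174)
-19552 - q(y) = -19552 - 1*(-174) = -19552 + 174 = -19378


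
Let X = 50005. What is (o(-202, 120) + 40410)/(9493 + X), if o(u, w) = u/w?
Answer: 2424499/3569880 ≈ 0.67915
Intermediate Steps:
(o(-202, 120) + 40410)/(9493 + X) = (-202/120 + 40410)/(9493 + 50005) = (-202*1/120 + 40410)/59498 = (-101/60 + 40410)*(1/59498) = (2424499/60)*(1/59498) = 2424499/3569880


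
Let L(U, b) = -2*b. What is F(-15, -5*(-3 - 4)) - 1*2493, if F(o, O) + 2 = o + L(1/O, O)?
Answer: -2580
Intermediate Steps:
F(o, O) = -2 + o - 2*O (F(o, O) = -2 + (o - 2*O) = -2 + o - 2*O)
F(-15, -5*(-3 - 4)) - 1*2493 = (-2 - 15 - (-10)*(-3 - 4)) - 1*2493 = (-2 - 15 - (-10)*(-7)) - 2493 = (-2 - 15 - 2*35) - 2493 = (-2 - 15 - 70) - 2493 = -87 - 2493 = -2580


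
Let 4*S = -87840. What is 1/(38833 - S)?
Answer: 1/60793 ≈ 1.6449e-5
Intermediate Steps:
S = -21960 (S = (¼)*(-87840) = -21960)
1/(38833 - S) = 1/(38833 - 1*(-21960)) = 1/(38833 + 21960) = 1/60793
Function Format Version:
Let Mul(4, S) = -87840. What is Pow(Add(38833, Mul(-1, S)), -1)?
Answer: Rational(1, 60793) ≈ 1.6449e-5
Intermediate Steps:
S = -21960 (S = Mul(Rational(1, 4), -87840) = -21960)
Pow(Add(38833, Mul(-1, S)), -1) = Pow(Add(38833, Mul(-1, -21960)), -1) = Pow(Add(38833, 21960), -1) = Pow(60793, -1) = Rational(1, 60793)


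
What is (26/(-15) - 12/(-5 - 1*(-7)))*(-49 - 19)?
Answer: 7888/15 ≈ 525.87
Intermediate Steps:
(26/(-15) - 12/(-5 - 1*(-7)))*(-49 - 19) = (26*(-1/15) - 12/(-5 + 7))*(-68) = (-26/15 - 12/2)*(-68) = (-26/15 - 12*½)*(-68) = (-26/15 - 6)*(-68) = -116/15*(-68) = 7888/15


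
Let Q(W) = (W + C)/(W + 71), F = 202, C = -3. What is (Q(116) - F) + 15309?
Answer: 2825122/187 ≈ 15108.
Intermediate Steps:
Q(W) = (-3 + W)/(71 + W) (Q(W) = (W - 3)/(W + 71) = (-3 + W)/(71 + W))
(Q(116) - F) + 15309 = ((-3 + 116)/(71 + 116) - 1*202) + 15309 = (113/187 - 202) + 15309 = -37661/187 + 15309 = 2825122/187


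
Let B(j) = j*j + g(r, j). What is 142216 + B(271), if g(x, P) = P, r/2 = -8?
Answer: 215928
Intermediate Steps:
r = -16 (r = 2*(-8) = -16)
B(j) = j + j**2 (B(j) = j*j + j = j**2 + j = j + j**2)
142216 + B(271) = 142216 + 271*(1 + 271) = 142216 + 271*272 = 142216 + 73712 = 215928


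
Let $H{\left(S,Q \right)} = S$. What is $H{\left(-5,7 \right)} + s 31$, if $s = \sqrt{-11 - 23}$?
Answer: $-5 + 31 i \sqrt{34} \approx -5.0 + 180.76 i$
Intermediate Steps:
$s = i \sqrt{34}$ ($s = \sqrt{-34} = i \sqrt{34} \approx 5.8309 i$)
$H{\left(-5,7 \right)} + s 31 = -5 + i \sqrt{34} \cdot 31 = -5 + 31 i \sqrt{34}$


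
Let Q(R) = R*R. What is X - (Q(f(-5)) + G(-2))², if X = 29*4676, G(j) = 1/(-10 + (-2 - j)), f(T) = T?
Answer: 13498399/100 ≈ 1.3498e+5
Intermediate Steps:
Q(R) = R²
G(j) = 1/(-12 - j)
X = 135604
X - (Q(f(-5)) + G(-2))² = 135604 - ((-5)² - 1/(12 - 2))² = 135604 - (25 - 1/10)² = 135604 - (25 - 1*⅒)² = 135604 - (25 - ⅒)² = 135604 - (249/10)² = 135604 - 1*62001/100 = 135604 - 62001/100 = 13498399/100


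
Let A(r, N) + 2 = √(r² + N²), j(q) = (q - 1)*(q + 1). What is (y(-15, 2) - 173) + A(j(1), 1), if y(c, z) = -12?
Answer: -186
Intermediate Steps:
j(q) = (1 + q)*(-1 + q) (j(q) = (-1 + q)*(1 + q) = (1 + q)*(-1 + q))
A(r, N) = -2 + √(N² + r²) (A(r, N) = -2 + √(r² + N²) = -2 + √(N² + r²))
(y(-15, 2) - 173) + A(j(1), 1) = (-12 - 173) + (-2 + √(1² + (-1 + 1²)²)) = -185 + (-2 + √(1 + (-1 + 1)²)) = -185 + (-2 + √(1 + 0²)) = -185 + (-2 + √(1 + 0)) = -185 + (-2 + √1) = -185 + (-2 + 1) = -185 - 1 = -186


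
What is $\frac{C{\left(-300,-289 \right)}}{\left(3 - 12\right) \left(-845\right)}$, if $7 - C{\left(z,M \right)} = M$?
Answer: $\frac{296}{7605} \approx 0.038922$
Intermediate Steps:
$C{\left(z,M \right)} = 7 - M$
$\frac{C{\left(-300,-289 \right)}}{\left(3 - 12\right) \left(-845\right)} = \frac{7 - -289}{\left(3 - 12\right) \left(-845\right)} = \frac{7 + 289}{\left(3 - 12\right) \left(-845\right)} = \frac{296}{\left(-9\right) \left(-845\right)} = \frac{296}{7605}$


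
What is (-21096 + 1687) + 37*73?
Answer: -16708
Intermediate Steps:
(-21096 + 1687) + 37*73 = -19409 + 2701 = -16708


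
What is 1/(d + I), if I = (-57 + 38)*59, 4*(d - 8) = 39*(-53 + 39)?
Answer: -2/2499 ≈ -0.00080032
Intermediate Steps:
d = -257/2 (d = 8 + (39*(-53 + 39))/4 = 8 + (39*(-14))/4 = 8 + (1/4)*(-546) = 8 - 273/2 = -257/2 ≈ -128.50)
I = -1121 (I = -19*59 = -1121)
1/(d + I) = 1/(-257/2 - 1121) = 1/(-2499/2) = -2/2499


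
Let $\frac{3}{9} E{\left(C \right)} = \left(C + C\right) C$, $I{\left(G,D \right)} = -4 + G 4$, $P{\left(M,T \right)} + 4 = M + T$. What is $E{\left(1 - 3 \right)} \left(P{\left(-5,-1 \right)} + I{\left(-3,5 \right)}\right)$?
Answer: $-624$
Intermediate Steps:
$P{\left(M,T \right)} = -4 + M + T$ ($P{\left(M,T \right)} = -4 + \left(M + T\right) = -4 + M + T$)
$I{\left(G,D \right)} = -4 + 4 G$
$E{\left(C \right)} = 6 C^{2}$ ($E{\left(C \right)} = 3 \left(C + C\right) C = 3 \cdot 2 C C = 3 \cdot 2 C^{2} = 6 C^{2}$)
$E{\left(1 - 3 \right)} \left(P{\left(-5,-1 \right)} + I{\left(-3,5 \right)}\right) = 6 \left(1 - 3\right)^{2} \left(\left(-4 - 5 - 1\right) + \left(-4 + 4 \left(-3\right)\right)\right) = 6 \left(-2\right)^{2} \left(-10 - 16\right) = 6 \cdot 4 \left(-10 - 16\right) = 24 \left(-26\right) = -624$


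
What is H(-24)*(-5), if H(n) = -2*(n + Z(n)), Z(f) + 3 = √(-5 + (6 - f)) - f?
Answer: 20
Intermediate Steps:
Z(f) = -3 + √(1 - f) - f (Z(f) = -3 + (√(-5 + (6 - f)) - f) = -3 + (√(1 - f) - f) = -3 + √(1 - f) - f)
H(n) = 6 - 2*√(1 - n) (H(n) = -2*(n + (-3 + √(1 - n) - n)) = -2*(-3 + √(1 - n)) = 6 - 2*√(1 - n))
H(-24)*(-5) = (6 - 2*√(1 - 1*(-24)))*(-5) = (6 - 2*√(1 + 24))*(-5) = (6 - 2*√25)*(-5) = (6 - 2*5)*(-5) = (6 - 10)*(-5) = -4*(-5) = 20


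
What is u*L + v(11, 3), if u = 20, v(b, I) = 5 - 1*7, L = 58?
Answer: 1158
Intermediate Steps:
v(b, I) = -2 (v(b, I) = 5 - 7 = -2)
u*L + v(11, 3) = 20*58 - 2 = 1160 - 2 = 1158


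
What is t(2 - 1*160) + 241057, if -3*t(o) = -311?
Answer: 723482/3 ≈ 2.4116e+5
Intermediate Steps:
t(o) = 311/3 (t(o) = -⅓*(-311) = 311/3)
t(2 - 1*160) + 241057 = 311/3 + 241057 = 723482/3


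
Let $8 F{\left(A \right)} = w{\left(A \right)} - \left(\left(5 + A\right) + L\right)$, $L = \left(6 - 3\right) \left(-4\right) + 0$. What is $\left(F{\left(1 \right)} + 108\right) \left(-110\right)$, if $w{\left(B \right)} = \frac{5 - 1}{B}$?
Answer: $- \frac{24035}{2} \approx -12018.0$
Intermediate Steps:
$w{\left(B \right)} = \frac{4}{B}$ ($w{\left(B \right)} = \frac{5 - 1}{B} = \frac{4}{B}$)
$L = -12$ ($L = 3 \left(-4\right) + 0 = -12 + 0 = -12$)
$F{\left(A \right)} = \frac{7}{8} + \frac{1}{2 A} - \frac{A}{8}$ ($F{\left(A \right)} = \frac{\frac{4}{A} - \left(\left(5 + A\right) - 12\right)}{8} = \frac{\frac{4}{A} - \left(-7 + A\right)}{8} = \frac{7 - A + \frac{4}{A}}{8} = \frac{7}{8} + \frac{1}{2 A} - \frac{A}{8}$)
$\left(F{\left(1 \right)} + 108\right) \left(-110\right) = \left(\frac{4 + 1 \left(7 - 1\right)}{8 \cdot 1} + 108\right) \left(-110\right) = \left(\frac{1}{8} \cdot 1 \left(4 + 1 \left(7 - 1\right)\right) + 108\right) \left(-110\right) = \left(\frac{1}{8} \cdot 1 \left(4 + 1 \cdot 6\right) + 108\right) \left(-110\right) = \left(\frac{1}{8} \cdot 1 \left(4 + 6\right) + 108\right) \left(-110\right) = \left(\frac{1}{8} \cdot 1 \cdot 10 + 108\right) \left(-110\right) = \left(\frac{5}{4} + 108\right) \left(-110\right) = \frac{437}{4} \left(-110\right) = - \frac{24035}{2}$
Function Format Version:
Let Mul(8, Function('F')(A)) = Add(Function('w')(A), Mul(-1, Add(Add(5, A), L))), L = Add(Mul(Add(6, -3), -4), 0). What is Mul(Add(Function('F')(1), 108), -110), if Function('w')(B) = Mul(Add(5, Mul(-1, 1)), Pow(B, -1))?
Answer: Rational(-24035, 2) ≈ -12018.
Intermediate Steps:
Function('w')(B) = Mul(4, Pow(B, -1)) (Function('w')(B) = Mul(Add(5, -1), Pow(B, -1)) = Mul(4, Pow(B, -1)))
L = -12 (L = Add(Mul(3, -4), 0) = Add(-12, 0) = -12)
Function('F')(A) = Add(Rational(7, 8), Mul(Rational(1, 2), Pow(A, -1)), Mul(Rational(-1, 8), A)) (Function('F')(A) = Mul(Rational(1, 8), Add(Mul(4, Pow(A, -1)), Mul(-1, Add(Add(5, A), -12)))) = Mul(Rational(1, 8), Add(Mul(4, Pow(A, -1)), Mul(-1, Add(-7, A)))) = Mul(Rational(1, 8), Add(Mul(4, Pow(A, -1)), Add(7, Mul(-1, A)))) = Mul(Rational(1, 8), Add(7, Mul(-1, A), Mul(4, Pow(A, -1)))) = Add(Rational(7, 8), Mul(Rational(1, 2), Pow(A, -1)), Mul(Rational(-1, 8), A)))
Mul(Add(Function('F')(1), 108), -110) = Mul(Add(Mul(Rational(1, 8), Pow(1, -1), Add(4, Mul(1, Add(7, Mul(-1, 1))))), 108), -110) = Mul(Add(Mul(Rational(1, 8), 1, Add(4, Mul(1, Add(7, -1)))), 108), -110) = Mul(Add(Mul(Rational(1, 8), 1, Add(4, Mul(1, 6))), 108), -110) = Mul(Add(Mul(Rational(1, 8), 1, Add(4, 6)), 108), -110) = Mul(Add(Mul(Rational(1, 8), 1, 10), 108), -110) = Mul(Add(Rational(5, 4), 108), -110) = Mul(Rational(437, 4), -110) = Rational(-24035, 2)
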